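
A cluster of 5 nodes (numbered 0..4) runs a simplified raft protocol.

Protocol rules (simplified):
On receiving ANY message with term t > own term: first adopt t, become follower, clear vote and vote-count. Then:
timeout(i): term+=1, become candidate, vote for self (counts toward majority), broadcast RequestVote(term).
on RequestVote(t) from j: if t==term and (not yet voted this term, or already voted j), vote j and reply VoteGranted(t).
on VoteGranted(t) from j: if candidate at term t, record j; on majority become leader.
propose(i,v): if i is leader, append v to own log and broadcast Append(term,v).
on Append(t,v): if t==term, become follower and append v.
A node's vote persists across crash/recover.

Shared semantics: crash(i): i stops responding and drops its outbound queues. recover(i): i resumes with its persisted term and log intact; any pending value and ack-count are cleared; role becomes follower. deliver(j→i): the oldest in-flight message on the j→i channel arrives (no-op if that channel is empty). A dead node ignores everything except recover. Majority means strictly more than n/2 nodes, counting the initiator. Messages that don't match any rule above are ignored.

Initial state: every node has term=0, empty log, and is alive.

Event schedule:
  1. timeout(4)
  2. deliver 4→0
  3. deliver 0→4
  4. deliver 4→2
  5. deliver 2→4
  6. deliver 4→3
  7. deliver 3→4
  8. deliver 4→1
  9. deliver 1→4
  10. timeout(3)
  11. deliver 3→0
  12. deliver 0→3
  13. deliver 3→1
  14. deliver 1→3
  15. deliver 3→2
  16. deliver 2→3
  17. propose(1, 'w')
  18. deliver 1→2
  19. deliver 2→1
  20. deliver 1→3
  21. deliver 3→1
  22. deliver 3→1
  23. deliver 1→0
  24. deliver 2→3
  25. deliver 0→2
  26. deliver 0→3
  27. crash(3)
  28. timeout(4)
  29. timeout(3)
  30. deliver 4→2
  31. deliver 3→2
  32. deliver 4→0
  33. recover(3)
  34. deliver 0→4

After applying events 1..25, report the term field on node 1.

1. timeout(4):  <4:cand t1 ->
2. deliver 4→0:  <0:foll t1 ->
3. deliver 0→4:  nop
4. deliver 4→2:  <2:foll t1 ->
5. deliver 2→4:  <4:lead t1 ->
6. deliver 4→3:  <3:foll t1 ->
7. deliver 3→4:  nop
8. deliver 4→1:  <1:foll t1 ->
9. deliver 1→4:  nop
10. timeout(3):  <3:cand t2 ->
11. deliver 3→0:  <0:foll t2 ->
12. deliver 0→3:  nop
13. deliver 3→1:  <1:foll t2 ->
14. deliver 1→3:  <3:lead t2 ->
15. deliver 3→2:  <2:foll t2 ->
16. deliver 2→3:  nop
17. propose(1,'w'):  nop
18. deliver 1→2:  nop
19. deliver 2→1:  nop
20. deliver 1→3:  nop
21. deliver 3→1:  nop
22. deliver 3→1:  nop
23. deliver 1→0:  nop
24. deliver 2→3:  nop
25. deliver 0→2:  nop

2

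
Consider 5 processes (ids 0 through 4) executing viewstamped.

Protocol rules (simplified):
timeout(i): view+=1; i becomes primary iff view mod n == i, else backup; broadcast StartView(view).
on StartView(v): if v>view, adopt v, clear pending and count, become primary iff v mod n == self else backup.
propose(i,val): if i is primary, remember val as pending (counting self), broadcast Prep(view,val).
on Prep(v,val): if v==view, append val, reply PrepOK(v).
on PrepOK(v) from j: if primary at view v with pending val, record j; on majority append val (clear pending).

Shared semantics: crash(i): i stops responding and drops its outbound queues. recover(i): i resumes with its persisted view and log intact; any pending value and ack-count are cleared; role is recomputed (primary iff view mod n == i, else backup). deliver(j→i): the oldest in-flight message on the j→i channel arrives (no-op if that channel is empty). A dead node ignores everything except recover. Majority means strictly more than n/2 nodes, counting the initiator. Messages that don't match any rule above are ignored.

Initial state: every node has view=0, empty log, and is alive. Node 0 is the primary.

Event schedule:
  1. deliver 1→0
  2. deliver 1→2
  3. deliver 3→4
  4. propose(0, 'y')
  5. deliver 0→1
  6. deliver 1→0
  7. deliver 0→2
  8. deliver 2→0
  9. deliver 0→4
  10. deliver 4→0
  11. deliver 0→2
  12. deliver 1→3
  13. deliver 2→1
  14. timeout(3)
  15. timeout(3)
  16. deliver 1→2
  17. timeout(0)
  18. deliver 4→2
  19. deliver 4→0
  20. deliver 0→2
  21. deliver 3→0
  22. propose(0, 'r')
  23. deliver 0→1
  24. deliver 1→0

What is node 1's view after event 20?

after 1 — deliver 1→0: ·
after 2 — deliver 1→2: ·
after 3 — deliver 3→4: ·
after 4 — propose(0,'y'): ·
after 5 — deliver 0→1: n1:back/v0/[y]
after 6 — deliver 1→0: ·
after 7 — deliver 0→2: n2:back/v0/[y]
after 8 — deliver 2→0: n0:prim/v0/[y]
after 9 — deliver 0→4: n4:back/v0/[y]
after 10 — deliver 4→0: ·
after 11 — deliver 0→2: ·
after 12 — deliver 1→3: ·
after 13 — deliver 2→1: ·
after 14 — timeout(3): n3:back/v1/[-]
after 15 — timeout(3): n3:back/v2/[-]
after 16 — deliver 1→2: ·
after 17 — timeout(0): n0:back/v1/[y]
after 18 — deliver 4→2: ·
after 19 — deliver 4→0: ·
after 20 — deliver 0→2: n2:back/v1/[y]

0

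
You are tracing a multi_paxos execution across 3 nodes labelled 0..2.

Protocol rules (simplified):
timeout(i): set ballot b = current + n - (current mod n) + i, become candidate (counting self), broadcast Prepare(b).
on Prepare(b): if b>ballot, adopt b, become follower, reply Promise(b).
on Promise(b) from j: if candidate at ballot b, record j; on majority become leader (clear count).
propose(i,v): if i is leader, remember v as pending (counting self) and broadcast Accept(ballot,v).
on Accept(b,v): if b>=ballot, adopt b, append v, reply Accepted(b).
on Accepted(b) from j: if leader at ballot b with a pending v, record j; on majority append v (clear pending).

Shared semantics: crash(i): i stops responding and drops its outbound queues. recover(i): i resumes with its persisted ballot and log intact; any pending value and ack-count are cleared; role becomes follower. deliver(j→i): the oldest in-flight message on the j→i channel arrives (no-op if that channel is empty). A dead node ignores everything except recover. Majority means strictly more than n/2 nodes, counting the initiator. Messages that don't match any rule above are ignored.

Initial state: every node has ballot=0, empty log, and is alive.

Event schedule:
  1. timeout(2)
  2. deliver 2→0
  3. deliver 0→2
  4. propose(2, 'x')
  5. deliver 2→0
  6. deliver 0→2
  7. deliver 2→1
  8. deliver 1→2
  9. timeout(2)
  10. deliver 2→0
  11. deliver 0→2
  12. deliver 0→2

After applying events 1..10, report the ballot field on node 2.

e1 timeout(2): 2[cand,b=5,-]
e2 deliver 2→0: 0[foll,b=5,-]
e3 deliver 0→2: 2[lead,b=5,-]
e4 propose(2,'x'): ·
e5 deliver 2→0: 0[foll,b=5,x]
e6 deliver 0→2: 2[lead,b=5,x]
e7 deliver 2→1: 1[foll,b=5,-]
e8 deliver 1→2: ·
e9 timeout(2): 2[cand,b=8,x]
e10 deliver 2→0: 0[foll,b=8,x]

8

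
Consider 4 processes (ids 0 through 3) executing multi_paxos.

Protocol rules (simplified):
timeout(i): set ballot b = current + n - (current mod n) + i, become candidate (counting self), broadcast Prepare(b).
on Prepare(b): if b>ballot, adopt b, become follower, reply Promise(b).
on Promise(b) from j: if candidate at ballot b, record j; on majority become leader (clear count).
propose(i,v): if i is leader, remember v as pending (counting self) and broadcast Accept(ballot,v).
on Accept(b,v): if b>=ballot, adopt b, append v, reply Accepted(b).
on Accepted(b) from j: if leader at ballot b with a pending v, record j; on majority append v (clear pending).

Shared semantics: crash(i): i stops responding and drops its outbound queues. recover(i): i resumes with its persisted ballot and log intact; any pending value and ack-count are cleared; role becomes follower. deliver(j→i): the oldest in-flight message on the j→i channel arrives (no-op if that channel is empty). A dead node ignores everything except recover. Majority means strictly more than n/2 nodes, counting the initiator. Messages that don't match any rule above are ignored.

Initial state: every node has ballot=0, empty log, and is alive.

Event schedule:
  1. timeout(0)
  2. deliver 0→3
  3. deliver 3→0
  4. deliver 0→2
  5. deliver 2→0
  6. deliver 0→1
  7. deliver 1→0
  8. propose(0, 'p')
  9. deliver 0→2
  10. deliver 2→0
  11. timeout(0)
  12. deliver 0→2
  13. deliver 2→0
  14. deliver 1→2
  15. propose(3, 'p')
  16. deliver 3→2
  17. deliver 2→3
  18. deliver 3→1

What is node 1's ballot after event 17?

4

[1] timeout(0) → N0(cand b4 [-])
[2] deliver 0→3 → N3(foll b4 [-])
[3] deliver 3→0 → ∅
[4] deliver 0→2 → N2(foll b4 [-])
[5] deliver 2→0 → N0(lead b4 [-])
[6] deliver 0→1 → N1(foll b4 [-])
[7] deliver 1→0 → ∅
[8] propose(0,'p') → ∅
[9] deliver 0→2 → N2(foll b4 [p])
[10] deliver 2→0 → ∅
[11] timeout(0) → N0(cand b8 [-])
[12] deliver 0→2 → N2(foll b8 [p])
[13] deliver 2→0 → ∅
[14] deliver 1→2 → ∅
[15] propose(3,'p') → ∅
[16] deliver 3→2 → ∅
[17] deliver 2→3 → ∅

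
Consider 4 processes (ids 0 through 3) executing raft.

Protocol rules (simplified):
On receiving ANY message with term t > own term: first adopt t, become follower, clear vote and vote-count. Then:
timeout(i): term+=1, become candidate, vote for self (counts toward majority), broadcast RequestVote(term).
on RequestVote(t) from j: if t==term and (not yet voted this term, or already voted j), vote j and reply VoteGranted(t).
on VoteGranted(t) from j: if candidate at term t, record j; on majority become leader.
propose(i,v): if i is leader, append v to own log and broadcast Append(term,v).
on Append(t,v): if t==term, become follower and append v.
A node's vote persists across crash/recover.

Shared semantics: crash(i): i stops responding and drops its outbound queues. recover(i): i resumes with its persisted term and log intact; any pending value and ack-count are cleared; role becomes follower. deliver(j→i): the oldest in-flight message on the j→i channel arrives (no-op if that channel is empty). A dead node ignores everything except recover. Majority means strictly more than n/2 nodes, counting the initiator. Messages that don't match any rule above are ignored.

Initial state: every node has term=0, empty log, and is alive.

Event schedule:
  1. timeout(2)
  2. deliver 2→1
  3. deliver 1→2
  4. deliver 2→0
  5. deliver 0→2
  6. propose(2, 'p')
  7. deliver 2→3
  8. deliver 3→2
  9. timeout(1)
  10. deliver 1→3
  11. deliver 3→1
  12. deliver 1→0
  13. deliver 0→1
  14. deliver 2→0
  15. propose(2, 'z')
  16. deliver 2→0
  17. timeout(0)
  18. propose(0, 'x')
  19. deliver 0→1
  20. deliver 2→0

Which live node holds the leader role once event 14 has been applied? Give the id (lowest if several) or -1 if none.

[1] timeout(2) → N2(cand t1 [-])
[2] deliver 2→1 → N1(foll t1 [-])
[3] deliver 1→2 → ∅
[4] deliver 2→0 → N0(foll t1 [-])
[5] deliver 0→2 → N2(lead t1 [-])
[6] propose(2,'p') → N2(lead t1 [p])
[7] deliver 2→3 → N3(foll t1 [-])
[8] deliver 3→2 → ∅
[9] timeout(1) → N1(cand t2 [-])
[10] deliver 1→3 → N3(foll t2 [-])
[11] deliver 3→1 → ∅
[12] deliver 1→0 → N0(foll t2 [-])
[13] deliver 0→1 → N1(lead t2 [-])
[14] deliver 2→0 → ∅

1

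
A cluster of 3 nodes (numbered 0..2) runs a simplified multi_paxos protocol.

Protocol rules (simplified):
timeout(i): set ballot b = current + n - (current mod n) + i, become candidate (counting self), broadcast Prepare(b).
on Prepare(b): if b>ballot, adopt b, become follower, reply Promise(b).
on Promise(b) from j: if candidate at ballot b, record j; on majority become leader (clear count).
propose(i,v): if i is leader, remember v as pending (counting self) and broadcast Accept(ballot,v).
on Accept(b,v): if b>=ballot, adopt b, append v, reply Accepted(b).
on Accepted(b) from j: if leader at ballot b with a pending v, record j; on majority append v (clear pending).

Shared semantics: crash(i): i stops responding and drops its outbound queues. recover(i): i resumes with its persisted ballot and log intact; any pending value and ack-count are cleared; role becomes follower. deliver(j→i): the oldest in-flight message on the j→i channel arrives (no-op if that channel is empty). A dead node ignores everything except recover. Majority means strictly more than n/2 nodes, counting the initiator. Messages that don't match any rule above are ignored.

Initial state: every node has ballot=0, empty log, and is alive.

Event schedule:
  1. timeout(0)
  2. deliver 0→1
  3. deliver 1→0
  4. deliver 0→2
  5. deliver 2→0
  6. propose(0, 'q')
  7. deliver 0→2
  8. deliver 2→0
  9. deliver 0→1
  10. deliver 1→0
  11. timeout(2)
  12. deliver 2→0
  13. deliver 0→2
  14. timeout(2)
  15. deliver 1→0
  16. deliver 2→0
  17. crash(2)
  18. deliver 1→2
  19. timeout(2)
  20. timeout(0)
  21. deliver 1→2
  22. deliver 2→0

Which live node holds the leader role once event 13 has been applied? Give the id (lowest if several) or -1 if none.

after 1 — timeout(0): n0:cand/b3/[-]
after 2 — deliver 0→1: n1:foll/b3/[-]
after 3 — deliver 1→0: n0:lead/b3/[-]
after 4 — deliver 0→2: n2:foll/b3/[-]
after 5 — deliver 2→0: ·
after 6 — propose(0,'q'): ·
after 7 — deliver 0→2: n2:foll/b3/[q]
after 8 — deliver 2→0: n0:lead/b3/[q]
after 9 — deliver 0→1: n1:foll/b3/[q]
after 10 — deliver 1→0: ·
after 11 — timeout(2): n2:cand/b8/[q]
after 12 — deliver 2→0: n0:foll/b8/[q]
after 13 — deliver 0→2: n2:lead/b8/[q]

2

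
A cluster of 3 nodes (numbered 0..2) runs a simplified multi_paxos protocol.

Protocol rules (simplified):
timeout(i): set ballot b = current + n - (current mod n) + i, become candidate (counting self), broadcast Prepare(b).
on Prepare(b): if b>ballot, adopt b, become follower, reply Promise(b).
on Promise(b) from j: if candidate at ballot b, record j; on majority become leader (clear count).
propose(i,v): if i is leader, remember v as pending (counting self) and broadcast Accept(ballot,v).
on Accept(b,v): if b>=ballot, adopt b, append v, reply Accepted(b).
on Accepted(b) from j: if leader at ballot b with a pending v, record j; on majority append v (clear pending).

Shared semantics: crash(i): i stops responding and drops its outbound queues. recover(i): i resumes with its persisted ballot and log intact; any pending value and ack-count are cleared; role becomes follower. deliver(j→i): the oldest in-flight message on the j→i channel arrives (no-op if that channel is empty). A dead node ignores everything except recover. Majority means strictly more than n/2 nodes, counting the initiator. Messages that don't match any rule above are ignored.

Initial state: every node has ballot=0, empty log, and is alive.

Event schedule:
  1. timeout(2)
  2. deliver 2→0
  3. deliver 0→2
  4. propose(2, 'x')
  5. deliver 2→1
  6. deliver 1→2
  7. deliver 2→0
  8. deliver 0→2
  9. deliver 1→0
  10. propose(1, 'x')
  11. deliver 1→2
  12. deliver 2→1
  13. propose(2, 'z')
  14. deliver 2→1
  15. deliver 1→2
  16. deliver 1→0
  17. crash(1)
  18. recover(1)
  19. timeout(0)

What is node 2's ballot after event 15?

1. timeout(2):  <2:cand b5 ->
2. deliver 2→0:  <0:foll b5 ->
3. deliver 0→2:  <2:lead b5 ->
4. propose(2,'x'):  nop
5. deliver 2→1:  <1:foll b5 ->
6. deliver 1→2:  nop
7. deliver 2→0:  <0:foll b5 x>
8. deliver 0→2:  <2:lead b5 x>
9. deliver 1→0:  nop
10. propose(1,'x'):  nop
11. deliver 1→2:  nop
12. deliver 2→1:  <1:foll b5 x>
13. propose(2,'z'):  nop
14. deliver 2→1:  <1:foll b5 x,z>
15. deliver 1→2:  <2:lead b5 x,z>

5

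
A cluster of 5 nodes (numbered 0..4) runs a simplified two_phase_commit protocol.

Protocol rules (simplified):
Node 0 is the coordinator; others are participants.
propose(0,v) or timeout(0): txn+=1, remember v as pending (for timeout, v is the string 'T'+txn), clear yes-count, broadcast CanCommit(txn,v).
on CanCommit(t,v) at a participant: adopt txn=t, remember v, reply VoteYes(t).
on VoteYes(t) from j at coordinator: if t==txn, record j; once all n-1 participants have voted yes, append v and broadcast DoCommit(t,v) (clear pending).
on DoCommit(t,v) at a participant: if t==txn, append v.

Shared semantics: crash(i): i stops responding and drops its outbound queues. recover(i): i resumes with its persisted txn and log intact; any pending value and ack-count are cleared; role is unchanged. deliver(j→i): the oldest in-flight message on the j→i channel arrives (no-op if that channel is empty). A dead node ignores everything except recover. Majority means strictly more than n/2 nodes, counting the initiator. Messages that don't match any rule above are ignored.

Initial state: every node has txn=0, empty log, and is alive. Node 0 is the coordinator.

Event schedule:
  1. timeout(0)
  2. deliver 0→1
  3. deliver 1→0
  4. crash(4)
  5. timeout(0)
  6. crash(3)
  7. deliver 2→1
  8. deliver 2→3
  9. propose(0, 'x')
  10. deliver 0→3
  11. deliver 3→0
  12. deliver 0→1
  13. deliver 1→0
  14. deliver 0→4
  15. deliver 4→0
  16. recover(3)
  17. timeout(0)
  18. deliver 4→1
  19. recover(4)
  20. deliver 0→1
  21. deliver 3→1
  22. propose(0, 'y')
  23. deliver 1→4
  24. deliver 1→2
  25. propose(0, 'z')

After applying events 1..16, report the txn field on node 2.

step 1 timeout(0): 0={coor,t=1,log=-}
step 2 deliver 0→1: 1={part,t=1,log=-}
step 3 deliver 1→0: —
step 4 crash(4): 4={✗part,t=0,log=-}
step 5 timeout(0): 0={coor,t=2,log=-}
step 6 crash(3): 3={✗part,t=0,log=-}
step 7 deliver 2→1: —
step 8 deliver 2→3: —
step 9 propose(0,'x'): 0={coor,t=3,log=-}
step 10 deliver 0→3: —
step 11 deliver 3→0: —
step 12 deliver 0→1: 1={part,t=2,log=-}
step 13 deliver 1→0: —
step 14 deliver 0→4: —
step 15 deliver 4→0: —
step 16 recover(3): 3={part,t=0,log=-}

0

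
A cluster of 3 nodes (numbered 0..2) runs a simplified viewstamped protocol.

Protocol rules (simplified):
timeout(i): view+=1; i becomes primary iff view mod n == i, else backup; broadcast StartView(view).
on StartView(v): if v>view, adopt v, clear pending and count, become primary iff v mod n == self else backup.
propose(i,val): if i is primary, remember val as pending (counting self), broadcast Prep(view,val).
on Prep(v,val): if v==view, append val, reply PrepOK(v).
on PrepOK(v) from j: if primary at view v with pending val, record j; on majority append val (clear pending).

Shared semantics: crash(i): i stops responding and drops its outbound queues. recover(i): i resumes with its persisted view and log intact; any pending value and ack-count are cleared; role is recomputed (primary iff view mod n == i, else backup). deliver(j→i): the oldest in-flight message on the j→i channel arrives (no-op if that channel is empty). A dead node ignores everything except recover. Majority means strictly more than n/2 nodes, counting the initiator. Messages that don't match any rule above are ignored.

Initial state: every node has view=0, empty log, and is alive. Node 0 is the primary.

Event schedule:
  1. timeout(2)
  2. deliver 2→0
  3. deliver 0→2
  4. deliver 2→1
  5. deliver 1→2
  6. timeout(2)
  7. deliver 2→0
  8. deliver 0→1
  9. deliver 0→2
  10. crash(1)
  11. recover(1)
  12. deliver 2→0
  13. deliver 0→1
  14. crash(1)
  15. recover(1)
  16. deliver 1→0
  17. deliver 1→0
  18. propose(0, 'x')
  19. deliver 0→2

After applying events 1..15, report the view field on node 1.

step 1 timeout(2): 2={back,v=1,log=-}
step 2 deliver 2→0: 0={back,v=1,log=-}
step 3 deliver 0→2: —
step 4 deliver 2→1: 1={prim,v=1,log=-}
step 5 deliver 1→2: —
step 6 timeout(2): 2={prim,v=2,log=-}
step 7 deliver 2→0: 0={back,v=2,log=-}
step 8 deliver 0→1: —
step 9 deliver 0→2: —
step 10 crash(1): 1={✗prim,v=1,log=-}
step 11 recover(1): 1={prim,v=1,log=-}
step 12 deliver 2→0: —
step 13 deliver 0→1: —
step 14 crash(1): 1={✗prim,v=1,log=-}
step 15 recover(1): 1={prim,v=1,log=-}

1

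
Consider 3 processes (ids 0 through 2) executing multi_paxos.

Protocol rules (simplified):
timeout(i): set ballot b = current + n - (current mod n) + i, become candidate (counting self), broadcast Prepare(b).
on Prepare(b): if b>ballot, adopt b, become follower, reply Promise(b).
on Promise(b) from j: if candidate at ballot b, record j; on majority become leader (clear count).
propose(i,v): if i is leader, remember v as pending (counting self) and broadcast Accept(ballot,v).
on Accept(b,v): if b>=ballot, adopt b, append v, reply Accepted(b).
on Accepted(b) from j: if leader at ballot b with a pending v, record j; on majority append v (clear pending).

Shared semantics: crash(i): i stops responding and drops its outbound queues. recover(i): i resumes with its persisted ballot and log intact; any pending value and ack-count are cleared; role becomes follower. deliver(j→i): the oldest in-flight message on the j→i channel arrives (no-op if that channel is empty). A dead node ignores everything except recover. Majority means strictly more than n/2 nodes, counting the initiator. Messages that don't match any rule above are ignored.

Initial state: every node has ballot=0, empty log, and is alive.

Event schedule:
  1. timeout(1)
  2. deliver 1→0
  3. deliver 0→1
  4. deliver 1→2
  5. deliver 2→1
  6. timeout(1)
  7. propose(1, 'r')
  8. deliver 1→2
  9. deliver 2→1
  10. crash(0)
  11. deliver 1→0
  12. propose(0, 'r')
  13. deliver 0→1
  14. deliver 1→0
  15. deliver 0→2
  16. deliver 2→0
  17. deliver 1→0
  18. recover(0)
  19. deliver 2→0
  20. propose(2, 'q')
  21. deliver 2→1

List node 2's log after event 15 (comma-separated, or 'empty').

empty

step 1 timeout(1): 1={cand,b=4,log=-}
step 2 deliver 1→0: 0={foll,b=4,log=-}
step 3 deliver 0→1: 1={lead,b=4,log=-}
step 4 deliver 1→2: 2={foll,b=4,log=-}
step 5 deliver 2→1: —
step 6 timeout(1): 1={cand,b=7,log=-}
step 7 propose(1,'r'): —
step 8 deliver 1→2: 2={foll,b=7,log=-}
step 9 deliver 2→1: 1={lead,b=7,log=-}
step 10 crash(0): 0={✗foll,b=4,log=-}
step 11 deliver 1→0: —
step 12 propose(0,'r'): —
step 13 deliver 0→1: —
step 14 deliver 1→0: —
step 15 deliver 0→2: —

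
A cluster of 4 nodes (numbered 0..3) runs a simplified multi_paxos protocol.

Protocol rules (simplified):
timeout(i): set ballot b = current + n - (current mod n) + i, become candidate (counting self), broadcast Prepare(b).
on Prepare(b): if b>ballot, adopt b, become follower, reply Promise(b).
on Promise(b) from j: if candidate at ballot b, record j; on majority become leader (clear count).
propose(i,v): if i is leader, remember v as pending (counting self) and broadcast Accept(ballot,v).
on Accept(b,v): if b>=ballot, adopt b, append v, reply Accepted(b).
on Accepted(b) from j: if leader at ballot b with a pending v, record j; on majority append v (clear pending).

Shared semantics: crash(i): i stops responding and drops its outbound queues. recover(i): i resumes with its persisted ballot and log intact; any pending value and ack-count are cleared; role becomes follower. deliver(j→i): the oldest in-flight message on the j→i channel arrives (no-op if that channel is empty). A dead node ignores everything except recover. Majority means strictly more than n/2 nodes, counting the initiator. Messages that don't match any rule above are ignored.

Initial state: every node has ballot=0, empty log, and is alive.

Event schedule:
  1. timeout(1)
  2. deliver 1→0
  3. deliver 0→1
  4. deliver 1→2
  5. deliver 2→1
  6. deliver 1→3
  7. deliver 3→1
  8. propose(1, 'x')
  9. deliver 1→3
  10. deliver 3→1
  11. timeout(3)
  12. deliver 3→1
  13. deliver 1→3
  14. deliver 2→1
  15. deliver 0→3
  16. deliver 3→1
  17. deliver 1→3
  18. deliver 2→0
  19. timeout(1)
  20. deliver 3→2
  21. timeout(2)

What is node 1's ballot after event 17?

1. timeout(1):  <1:cand b5 ->
2. deliver 1→0:  <0:foll b5 ->
3. deliver 0→1:  nop
4. deliver 1→2:  <2:foll b5 ->
5. deliver 2→1:  <1:lead b5 ->
6. deliver 1→3:  <3:foll b5 ->
7. deliver 3→1:  nop
8. propose(1,'x'):  nop
9. deliver 1→3:  <3:foll b5 x>
10. deliver 3→1:  nop
11. timeout(3):  <3:cand b11 x>
12. deliver 3→1:  <1:foll b11 ->
13. deliver 1→3:  nop
14. deliver 2→1:  nop
15. deliver 0→3:  nop
16. deliver 3→1:  nop
17. deliver 1→3:  nop

11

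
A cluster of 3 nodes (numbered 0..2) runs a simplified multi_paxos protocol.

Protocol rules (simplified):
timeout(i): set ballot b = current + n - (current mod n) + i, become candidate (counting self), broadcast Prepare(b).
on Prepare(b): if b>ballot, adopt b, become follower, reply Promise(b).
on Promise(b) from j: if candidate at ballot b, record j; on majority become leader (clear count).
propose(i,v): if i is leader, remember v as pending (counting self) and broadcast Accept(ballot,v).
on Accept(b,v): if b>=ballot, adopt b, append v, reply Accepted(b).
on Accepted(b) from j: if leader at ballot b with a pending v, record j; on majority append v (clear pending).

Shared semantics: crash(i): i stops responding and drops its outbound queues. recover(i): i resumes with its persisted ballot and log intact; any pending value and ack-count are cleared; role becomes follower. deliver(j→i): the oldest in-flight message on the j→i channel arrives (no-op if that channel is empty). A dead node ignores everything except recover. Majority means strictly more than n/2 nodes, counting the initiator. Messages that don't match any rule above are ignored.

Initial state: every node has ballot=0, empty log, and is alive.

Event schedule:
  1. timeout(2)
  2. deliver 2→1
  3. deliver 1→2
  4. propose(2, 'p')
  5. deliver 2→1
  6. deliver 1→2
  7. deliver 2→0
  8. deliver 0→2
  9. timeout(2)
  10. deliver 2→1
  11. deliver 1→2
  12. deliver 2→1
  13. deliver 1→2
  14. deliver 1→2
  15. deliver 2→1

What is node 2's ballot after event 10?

8

e1 timeout(2): 2[cand,b=5,-]
e2 deliver 2→1: 1[foll,b=5,-]
e3 deliver 1→2: 2[lead,b=5,-]
e4 propose(2,'p'): ·
e5 deliver 2→1: 1[foll,b=5,p]
e6 deliver 1→2: 2[lead,b=5,p]
e7 deliver 2→0: 0[foll,b=5,-]
e8 deliver 0→2: ·
e9 timeout(2): 2[cand,b=8,p]
e10 deliver 2→1: 1[foll,b=8,p]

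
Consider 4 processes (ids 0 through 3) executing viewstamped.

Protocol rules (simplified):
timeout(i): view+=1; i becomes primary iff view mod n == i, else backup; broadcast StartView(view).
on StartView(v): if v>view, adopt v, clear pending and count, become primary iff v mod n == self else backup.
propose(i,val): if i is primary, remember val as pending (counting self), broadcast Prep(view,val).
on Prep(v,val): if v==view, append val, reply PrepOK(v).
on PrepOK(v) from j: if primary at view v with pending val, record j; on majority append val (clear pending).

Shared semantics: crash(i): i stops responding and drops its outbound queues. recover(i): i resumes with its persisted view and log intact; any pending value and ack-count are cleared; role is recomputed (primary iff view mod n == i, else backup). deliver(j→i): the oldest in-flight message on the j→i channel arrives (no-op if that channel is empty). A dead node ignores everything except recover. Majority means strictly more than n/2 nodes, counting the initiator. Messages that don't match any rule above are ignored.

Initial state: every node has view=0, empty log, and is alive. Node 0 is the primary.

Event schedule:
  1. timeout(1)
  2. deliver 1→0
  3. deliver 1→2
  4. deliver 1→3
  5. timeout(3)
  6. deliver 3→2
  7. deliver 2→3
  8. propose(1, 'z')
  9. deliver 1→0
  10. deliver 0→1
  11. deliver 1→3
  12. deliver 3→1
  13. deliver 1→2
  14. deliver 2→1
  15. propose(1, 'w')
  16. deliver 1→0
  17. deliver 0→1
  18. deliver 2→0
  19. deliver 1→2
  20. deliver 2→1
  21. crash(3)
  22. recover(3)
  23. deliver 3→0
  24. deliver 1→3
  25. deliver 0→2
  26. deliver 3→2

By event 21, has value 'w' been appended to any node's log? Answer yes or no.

no

1. timeout(1):  <1:prim v1 ->
2. deliver 1→0:  <0:back v1 ->
3. deliver 1→2:  <2:back v1 ->
4. deliver 1→3:  <3:back v1 ->
5. timeout(3):  <3:back v2 ->
6. deliver 3→2:  <2:prim v2 ->
7. deliver 2→3:  nop
8. propose(1,'z'):  nop
9. deliver 1→0:  <0:back v1 z>
10. deliver 0→1:  nop
11. deliver 1→3:  nop
12. deliver 3→1:  <1:back v2 ->
13. deliver 1→2:  nop
14. deliver 2→1:  nop
15. propose(1,'w'):  nop
16. deliver 1→0:  nop
17. deliver 0→1:  nop
18. deliver 2→0:  nop
19. deliver 1→2:  nop
20. deliver 2→1:  nop
21. crash(3):  <3:✗back v2 ->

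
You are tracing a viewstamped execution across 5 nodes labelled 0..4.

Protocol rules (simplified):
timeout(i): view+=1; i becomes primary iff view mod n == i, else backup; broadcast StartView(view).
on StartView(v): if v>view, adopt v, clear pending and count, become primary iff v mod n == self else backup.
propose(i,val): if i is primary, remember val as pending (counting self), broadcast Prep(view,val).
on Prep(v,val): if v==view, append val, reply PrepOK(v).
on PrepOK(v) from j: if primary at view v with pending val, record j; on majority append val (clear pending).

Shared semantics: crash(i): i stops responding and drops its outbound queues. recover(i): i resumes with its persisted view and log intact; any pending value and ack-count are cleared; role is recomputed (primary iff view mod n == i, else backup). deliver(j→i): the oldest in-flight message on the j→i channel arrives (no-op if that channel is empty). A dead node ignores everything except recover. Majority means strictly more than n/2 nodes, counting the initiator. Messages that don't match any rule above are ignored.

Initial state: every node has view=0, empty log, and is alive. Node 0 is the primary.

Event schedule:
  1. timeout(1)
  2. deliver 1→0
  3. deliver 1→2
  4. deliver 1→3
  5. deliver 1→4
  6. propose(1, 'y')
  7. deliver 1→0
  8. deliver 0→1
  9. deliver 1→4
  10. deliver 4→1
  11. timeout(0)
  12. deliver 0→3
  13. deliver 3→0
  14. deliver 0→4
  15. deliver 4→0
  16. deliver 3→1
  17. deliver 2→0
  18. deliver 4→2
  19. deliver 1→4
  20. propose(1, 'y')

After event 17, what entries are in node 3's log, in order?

[1] timeout(1) → N1(prim v1 [-])
[2] deliver 1→0 → N0(back v1 [-])
[3] deliver 1→2 → N2(back v1 [-])
[4] deliver 1→3 → N3(back v1 [-])
[5] deliver 1→4 → N4(back v1 [-])
[6] propose(1,'y') → ∅
[7] deliver 1→0 → N0(back v1 [y])
[8] deliver 0→1 → ∅
[9] deliver 1→4 → N4(back v1 [y])
[10] deliver 4→1 → N1(prim v1 [y])
[11] timeout(0) → N0(back v2 [y])
[12] deliver 0→3 → N3(back v2 [-])
[13] deliver 3→0 → ∅
[14] deliver 0→4 → N4(back v2 [y])
[15] deliver 4→0 → ∅
[16] deliver 3→1 → ∅
[17] deliver 2→0 → ∅

empty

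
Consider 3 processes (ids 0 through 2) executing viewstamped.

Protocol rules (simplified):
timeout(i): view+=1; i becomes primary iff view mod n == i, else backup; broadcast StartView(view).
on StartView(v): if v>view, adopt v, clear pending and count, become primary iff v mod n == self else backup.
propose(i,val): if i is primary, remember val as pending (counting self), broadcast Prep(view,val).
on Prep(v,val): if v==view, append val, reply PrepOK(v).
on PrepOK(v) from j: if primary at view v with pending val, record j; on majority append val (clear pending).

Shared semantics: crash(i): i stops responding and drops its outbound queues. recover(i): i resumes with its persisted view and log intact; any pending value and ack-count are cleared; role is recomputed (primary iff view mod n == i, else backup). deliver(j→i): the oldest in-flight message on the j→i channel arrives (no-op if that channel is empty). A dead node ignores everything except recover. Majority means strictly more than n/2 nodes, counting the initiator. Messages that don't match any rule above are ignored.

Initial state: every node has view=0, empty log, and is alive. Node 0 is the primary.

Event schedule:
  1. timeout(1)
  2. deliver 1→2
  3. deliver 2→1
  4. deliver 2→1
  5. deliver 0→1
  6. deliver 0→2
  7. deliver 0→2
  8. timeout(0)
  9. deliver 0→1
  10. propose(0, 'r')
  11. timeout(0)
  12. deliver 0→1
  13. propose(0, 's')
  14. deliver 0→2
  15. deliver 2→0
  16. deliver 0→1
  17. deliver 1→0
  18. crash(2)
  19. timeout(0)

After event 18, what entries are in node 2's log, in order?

empty

1. timeout(1):  <1:prim v1 ->
2. deliver 1→2:  <2:back v1 ->
3. deliver 2→1:  nop
4. deliver 2→1:  nop
5. deliver 0→1:  nop
6. deliver 0→2:  nop
7. deliver 0→2:  nop
8. timeout(0):  <0:back v1 ->
9. deliver 0→1:  nop
10. propose(0,'r'):  nop
11. timeout(0):  <0:back v2 ->
12. deliver 0→1:  <1:back v2 ->
13. propose(0,'s'):  nop
14. deliver 0→2:  nop
15. deliver 2→0:  nop
16. deliver 0→1:  nop
17. deliver 1→0:  nop
18. crash(2):  <2:✗back v1 ->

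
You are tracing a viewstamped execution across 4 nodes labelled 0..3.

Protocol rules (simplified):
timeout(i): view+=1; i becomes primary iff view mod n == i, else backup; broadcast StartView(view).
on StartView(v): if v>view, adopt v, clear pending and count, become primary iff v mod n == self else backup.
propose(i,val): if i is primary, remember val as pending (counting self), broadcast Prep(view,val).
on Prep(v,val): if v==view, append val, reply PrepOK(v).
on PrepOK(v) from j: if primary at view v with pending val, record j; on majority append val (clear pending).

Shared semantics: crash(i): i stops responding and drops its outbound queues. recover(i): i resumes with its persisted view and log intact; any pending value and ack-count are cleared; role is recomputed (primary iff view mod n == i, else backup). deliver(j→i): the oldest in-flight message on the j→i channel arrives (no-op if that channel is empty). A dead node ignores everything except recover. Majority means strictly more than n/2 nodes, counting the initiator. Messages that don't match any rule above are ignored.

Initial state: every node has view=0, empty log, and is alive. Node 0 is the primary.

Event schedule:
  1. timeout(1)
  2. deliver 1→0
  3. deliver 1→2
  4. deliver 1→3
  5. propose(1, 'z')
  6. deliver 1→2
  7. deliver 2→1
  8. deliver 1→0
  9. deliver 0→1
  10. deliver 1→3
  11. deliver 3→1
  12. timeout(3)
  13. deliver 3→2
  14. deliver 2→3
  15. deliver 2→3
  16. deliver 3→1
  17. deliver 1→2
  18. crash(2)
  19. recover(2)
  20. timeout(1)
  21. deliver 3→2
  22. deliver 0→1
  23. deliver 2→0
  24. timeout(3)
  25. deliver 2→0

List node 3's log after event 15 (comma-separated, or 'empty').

[1] timeout(1) → N1(prim v1 [-])
[2] deliver 1→0 → N0(back v1 [-])
[3] deliver 1→2 → N2(back v1 [-])
[4] deliver 1→3 → N3(back v1 [-])
[5] propose(1,'z') → ∅
[6] deliver 1→2 → N2(back v1 [z])
[7] deliver 2→1 → ∅
[8] deliver 1→0 → N0(back v1 [z])
[9] deliver 0→1 → N1(prim v1 [z])
[10] deliver 1→3 → N3(back v1 [z])
[11] deliver 3→1 → ∅
[12] timeout(3) → N3(back v2 [z])
[13] deliver 3→2 → N2(prim v2 [z])
[14] deliver 2→3 → ∅
[15] deliver 2→3 → ∅

z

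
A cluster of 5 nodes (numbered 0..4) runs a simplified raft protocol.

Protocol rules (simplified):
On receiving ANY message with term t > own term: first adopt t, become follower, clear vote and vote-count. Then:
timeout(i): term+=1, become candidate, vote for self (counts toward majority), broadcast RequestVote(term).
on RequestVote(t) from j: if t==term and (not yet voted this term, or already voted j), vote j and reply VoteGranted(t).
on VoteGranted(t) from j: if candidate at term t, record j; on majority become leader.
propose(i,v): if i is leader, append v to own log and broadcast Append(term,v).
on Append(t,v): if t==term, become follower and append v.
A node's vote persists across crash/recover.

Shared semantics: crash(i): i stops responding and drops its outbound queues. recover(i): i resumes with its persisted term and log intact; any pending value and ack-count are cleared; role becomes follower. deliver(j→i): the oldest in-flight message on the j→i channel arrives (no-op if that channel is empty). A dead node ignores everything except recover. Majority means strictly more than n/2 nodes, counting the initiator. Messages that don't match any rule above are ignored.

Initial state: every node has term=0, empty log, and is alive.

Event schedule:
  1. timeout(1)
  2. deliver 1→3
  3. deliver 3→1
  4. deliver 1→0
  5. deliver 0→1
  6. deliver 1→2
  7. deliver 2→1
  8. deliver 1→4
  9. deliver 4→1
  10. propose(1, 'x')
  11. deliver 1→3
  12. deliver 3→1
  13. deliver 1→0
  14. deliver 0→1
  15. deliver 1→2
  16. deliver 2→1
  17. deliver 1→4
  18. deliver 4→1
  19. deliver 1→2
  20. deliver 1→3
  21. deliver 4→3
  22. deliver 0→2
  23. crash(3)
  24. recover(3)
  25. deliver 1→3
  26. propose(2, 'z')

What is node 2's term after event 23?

1. timeout(1):  <1:cand t1 ->
2. deliver 1→3:  <3:foll t1 ->
3. deliver 3→1:  nop
4. deliver 1→0:  <0:foll t1 ->
5. deliver 0→1:  <1:lead t1 ->
6. deliver 1→2:  <2:foll t1 ->
7. deliver 2→1:  nop
8. deliver 1→4:  <4:foll t1 ->
9. deliver 4→1:  nop
10. propose(1,'x'):  <1:lead t1 x>
11. deliver 1→3:  <3:foll t1 x>
12. deliver 3→1:  nop
13. deliver 1→0:  <0:foll t1 x>
14. deliver 0→1:  nop
15. deliver 1→2:  <2:foll t1 x>
16. deliver 2→1:  nop
17. deliver 1→4:  <4:foll t1 x>
18. deliver 4→1:  nop
19. deliver 1→2:  nop
20. deliver 1→3:  nop
21. deliver 4→3:  nop
22. deliver 0→2:  nop
23. crash(3):  <3:✗foll t1 x>

1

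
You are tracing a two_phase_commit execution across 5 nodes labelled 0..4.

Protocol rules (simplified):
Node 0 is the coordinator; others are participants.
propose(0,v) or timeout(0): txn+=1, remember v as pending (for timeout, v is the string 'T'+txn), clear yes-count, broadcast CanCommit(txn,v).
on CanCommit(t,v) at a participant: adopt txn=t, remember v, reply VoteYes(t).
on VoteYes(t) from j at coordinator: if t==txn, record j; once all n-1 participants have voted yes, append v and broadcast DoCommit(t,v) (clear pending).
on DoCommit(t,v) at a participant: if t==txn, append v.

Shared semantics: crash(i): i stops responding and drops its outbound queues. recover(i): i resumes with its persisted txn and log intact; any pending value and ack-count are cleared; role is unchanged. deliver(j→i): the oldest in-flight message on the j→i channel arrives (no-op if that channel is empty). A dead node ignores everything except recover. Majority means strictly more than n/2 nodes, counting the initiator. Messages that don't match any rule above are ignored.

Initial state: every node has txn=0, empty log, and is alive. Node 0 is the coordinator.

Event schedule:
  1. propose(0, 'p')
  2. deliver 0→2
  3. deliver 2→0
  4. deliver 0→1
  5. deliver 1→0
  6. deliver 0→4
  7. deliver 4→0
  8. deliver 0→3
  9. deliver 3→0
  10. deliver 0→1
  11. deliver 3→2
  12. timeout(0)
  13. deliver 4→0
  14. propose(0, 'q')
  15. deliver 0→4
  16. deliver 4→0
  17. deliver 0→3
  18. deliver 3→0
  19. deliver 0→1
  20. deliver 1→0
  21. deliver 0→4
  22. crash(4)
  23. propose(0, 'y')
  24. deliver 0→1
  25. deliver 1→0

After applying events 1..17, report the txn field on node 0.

e1 propose(0,'p'): 0[coor,t=1,-]
e2 deliver 0→2: 2[part,t=1,-]
e3 deliver 2→0: ·
e4 deliver 0→1: 1[part,t=1,-]
e5 deliver 1→0: ·
e6 deliver 0→4: 4[part,t=1,-]
e7 deliver 4→0: ·
e8 deliver 0→3: 3[part,t=1,-]
e9 deliver 3→0: 0[coor,t=1,p]
e10 deliver 0→1: 1[part,t=1,p]
e11 deliver 3→2: ·
e12 timeout(0): 0[coor,t=2,p]
e13 deliver 4→0: ·
e14 propose(0,'q'): 0[coor,t=3,p]
e15 deliver 0→4: 4[part,t=1,p]
e16 deliver 4→0: ·
e17 deliver 0→3: 3[part,t=1,p]

3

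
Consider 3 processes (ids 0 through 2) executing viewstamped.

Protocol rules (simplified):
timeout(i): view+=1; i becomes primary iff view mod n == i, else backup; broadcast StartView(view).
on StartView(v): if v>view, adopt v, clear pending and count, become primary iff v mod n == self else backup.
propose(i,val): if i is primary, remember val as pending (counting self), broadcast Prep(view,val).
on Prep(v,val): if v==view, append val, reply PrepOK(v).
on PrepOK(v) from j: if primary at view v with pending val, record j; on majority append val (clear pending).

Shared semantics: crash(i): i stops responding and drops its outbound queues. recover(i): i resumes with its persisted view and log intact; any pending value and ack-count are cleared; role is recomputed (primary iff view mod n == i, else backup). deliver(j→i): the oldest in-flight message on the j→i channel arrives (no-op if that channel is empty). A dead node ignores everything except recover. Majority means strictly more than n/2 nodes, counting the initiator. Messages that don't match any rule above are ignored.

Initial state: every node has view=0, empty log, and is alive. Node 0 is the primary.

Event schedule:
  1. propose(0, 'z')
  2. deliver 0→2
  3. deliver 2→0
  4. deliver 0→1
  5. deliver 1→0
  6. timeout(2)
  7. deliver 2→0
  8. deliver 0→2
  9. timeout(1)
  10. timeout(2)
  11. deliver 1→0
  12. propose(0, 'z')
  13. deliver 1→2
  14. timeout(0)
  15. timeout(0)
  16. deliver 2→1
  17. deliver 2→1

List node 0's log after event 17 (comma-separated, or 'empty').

after 1 — propose(0,'z'): ·
after 2 — deliver 0→2: n2:back/v0/[z]
after 3 — deliver 2→0: n0:prim/v0/[z]
after 4 — deliver 0→1: n1:back/v0/[z]
after 5 — deliver 1→0: ·
after 6 — timeout(2): n2:back/v1/[z]
after 7 — deliver 2→0: n0:back/v1/[z]
after 8 — deliver 0→2: ·
after 9 — timeout(1): n1:prim/v1/[z]
after 10 — timeout(2): n2:prim/v2/[z]
after 11 — deliver 1→0: ·
after 12 — propose(0,'z'): ·
after 13 — deliver 1→2: ·
after 14 — timeout(0): n0:back/v2/[z]
after 15 — timeout(0): n0:prim/v3/[z]
after 16 — deliver 2→1: ·
after 17 — deliver 2→1: n1:back/v2/[z]

z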